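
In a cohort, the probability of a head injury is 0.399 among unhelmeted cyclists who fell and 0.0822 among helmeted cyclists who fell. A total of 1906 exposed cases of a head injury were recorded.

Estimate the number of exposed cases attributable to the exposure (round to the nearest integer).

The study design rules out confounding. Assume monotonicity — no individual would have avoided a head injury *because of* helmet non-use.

Let p₁ = 0.399, p₀ = 0.0822.
PN = (p₁ − p₀)/p₁ = (0.399 − 0.0822) / 0.399 ≈ 0.79398.
Attributable cases ≈ PN × (exposed cases) = 0.79398 × 1906 ≈ 1513.34.

about 1513 cases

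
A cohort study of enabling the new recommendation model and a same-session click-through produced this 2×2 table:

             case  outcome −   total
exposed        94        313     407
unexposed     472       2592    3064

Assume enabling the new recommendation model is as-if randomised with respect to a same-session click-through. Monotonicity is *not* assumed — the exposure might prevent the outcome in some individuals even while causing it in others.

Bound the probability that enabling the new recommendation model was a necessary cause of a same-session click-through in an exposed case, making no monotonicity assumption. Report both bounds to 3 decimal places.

0.333 ≤ PN ≤ 1.000

p₁ = P(outcome | exposed) = 94/407 = 0.23096
p₀ = P(outcome | unexposed) = 472/3064 = 0.15405
Under exogeneity alone the bounds on PN are max{0,(p₁−p₀)/p₁} ≤ PN ≤ min{1,(1−p₀)/p₁}.
  lower = (p₁ − p₀)/p₁ = 0.076911 / 0.23096 ≈ 0.3330
  upper = min{1, (1 − p₀)/p₁} = 0.84595 / 0.23096 ≈ 3.6628 → capped at 1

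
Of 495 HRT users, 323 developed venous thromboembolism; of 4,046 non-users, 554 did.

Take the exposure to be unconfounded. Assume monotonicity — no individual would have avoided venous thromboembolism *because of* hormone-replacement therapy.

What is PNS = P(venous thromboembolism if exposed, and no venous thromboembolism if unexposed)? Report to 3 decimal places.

p₁ = P(outcome | exposed) = 323/495 = 0.65253
p₀ = P(outcome | unexposed) = 554/4046 = 0.13693
Under exogeneity and monotonicity, PNS = p₁ − p₀.
PNS = 0.65253 − 0.13693 = 0.5156

PNS ≈ 0.516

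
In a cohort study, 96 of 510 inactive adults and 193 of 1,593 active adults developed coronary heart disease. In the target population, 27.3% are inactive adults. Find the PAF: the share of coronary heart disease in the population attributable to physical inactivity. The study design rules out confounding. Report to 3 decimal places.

p₁ = P(outcome | exposed) = 96/510 = 0.18824
p₀ = P(outcome | unexposed) = 193/1593 = 0.12116
Overall risk P(Y=1) = π·p₁ + (1−π)·p₀ = 0.273×0.18824 + 0.727×0.12116 = 0.13947.
Under exogeneity, PAF = [P(Y=1) − p₀] / P(Y=1).
PAF = (0.13947 − 0.12116) / 0.13947 ≈ 0.1313

PAF ≈ 0.131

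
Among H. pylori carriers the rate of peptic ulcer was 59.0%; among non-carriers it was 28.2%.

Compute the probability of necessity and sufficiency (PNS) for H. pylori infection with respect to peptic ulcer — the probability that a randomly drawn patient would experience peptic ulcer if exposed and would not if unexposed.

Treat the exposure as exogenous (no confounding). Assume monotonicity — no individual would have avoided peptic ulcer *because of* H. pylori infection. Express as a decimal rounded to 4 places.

PNS ≈ 0.3080

p₁ = 0.59, p₀ = 0.282.
Under exogeneity and monotonicity, PNS = p₁ − p₀.
PNS = 0.59 − 0.282 = 0.308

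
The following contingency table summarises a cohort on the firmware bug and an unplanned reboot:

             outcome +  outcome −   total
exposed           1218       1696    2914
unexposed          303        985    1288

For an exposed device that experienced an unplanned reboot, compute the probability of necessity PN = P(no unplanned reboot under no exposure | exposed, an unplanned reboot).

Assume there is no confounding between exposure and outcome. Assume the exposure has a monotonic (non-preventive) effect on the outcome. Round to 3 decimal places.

PN ≈ 0.437

p₁ = P(outcome | exposed) = 1218/2914 = 0.41798
p₀ = P(outcome | unexposed) = 303/1288 = 0.23525
Under exogeneity and monotonicity, PN = (p₁ − p₀) / p₁.
PN = (0.41798 − 0.23525) / 0.41798 = 0.18273 / 0.41798 ≈ 0.4372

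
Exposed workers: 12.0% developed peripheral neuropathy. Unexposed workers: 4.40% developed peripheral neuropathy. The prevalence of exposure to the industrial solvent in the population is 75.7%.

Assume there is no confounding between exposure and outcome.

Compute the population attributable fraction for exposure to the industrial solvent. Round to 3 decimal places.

p₁ = 0.12, p₀ = 0.044.
Overall risk P(Y=1) = π·p₁ + (1−π)·p₀ = 0.757×0.12 + 0.243×0.044 = 0.10153.
Under exogeneity, PAF = [P(Y=1) − p₀] / P(Y=1).
PAF = (0.10153 − 0.044) / 0.10153 ≈ 0.5666

PAF ≈ 0.567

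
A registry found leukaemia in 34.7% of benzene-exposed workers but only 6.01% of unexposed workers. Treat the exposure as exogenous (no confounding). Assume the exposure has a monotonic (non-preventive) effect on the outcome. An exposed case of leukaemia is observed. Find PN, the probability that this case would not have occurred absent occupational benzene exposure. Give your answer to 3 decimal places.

PN ≈ 0.827

p₁ = 0.347, p₀ = 0.0601.
Under exogeneity and monotonicity, PN = (p₁ − p₀) / p₁.
PN = (0.347 − 0.0601) / 0.347 = 0.2869 / 0.347 ≈ 0.8268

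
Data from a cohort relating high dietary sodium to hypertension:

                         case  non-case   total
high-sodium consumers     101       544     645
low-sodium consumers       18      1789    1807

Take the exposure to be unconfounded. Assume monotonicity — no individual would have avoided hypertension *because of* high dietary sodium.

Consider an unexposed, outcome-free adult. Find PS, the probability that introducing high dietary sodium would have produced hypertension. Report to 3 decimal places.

p₁ = P(outcome | exposed) = 101/645 = 0.15659
p₀ = P(outcome | unexposed) = 18/1807 = 0.0099613
Under exogeneity and monotonicity, PS = (p₁ − p₀)/(1 − p₀).
PS = (0.15659 − 0.0099613) / 0.99004 ≈ 0.1481

PS ≈ 0.148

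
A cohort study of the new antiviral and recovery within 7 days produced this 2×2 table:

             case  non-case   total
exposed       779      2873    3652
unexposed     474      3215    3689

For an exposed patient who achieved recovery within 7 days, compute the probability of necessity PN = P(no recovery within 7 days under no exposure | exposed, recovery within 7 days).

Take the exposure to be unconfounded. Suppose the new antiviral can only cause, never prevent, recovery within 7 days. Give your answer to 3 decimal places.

p₁ = P(outcome | exposed) = 779/3652 = 0.21331
p₀ = P(outcome | unexposed) = 474/3689 = 0.12849
Under exogeneity and monotonicity, PN = (p₁ − p₀)/p₁.
PN = (0.21331 − 0.12849) / 0.21331 ≈ 0.3976

PN ≈ 0.398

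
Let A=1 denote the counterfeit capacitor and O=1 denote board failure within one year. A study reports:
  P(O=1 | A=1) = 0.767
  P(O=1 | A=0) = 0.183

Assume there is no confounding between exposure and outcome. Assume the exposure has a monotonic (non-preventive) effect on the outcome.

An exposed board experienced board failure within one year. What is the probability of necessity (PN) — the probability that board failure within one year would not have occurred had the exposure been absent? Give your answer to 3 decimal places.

PN ≈ 0.761

Let p₁ = 0.767, p₀ = 0.183.
Under exogeneity and monotonicity, PN = (p₁ − p₀) / p₁.
PN = (0.767 − 0.183) / 0.767 = 0.584 / 0.767 ≈ 0.7614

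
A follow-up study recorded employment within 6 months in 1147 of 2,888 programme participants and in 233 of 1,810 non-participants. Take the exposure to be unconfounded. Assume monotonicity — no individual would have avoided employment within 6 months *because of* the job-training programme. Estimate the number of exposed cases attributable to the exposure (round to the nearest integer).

p₁ = P(outcome | exposed) = 1147/2888 = 0.39716
p₀ = P(outcome | unexposed) = 233/1810 = 0.12873
PN = (p₁ − p₀)/p₁ = (0.39716 − 0.12873) / 0.39716 ≈ 0.67588.
Attributable cases ≈ PN × (exposed cases) = 0.67588 × 1147 ≈ 775.23.

about 775 cases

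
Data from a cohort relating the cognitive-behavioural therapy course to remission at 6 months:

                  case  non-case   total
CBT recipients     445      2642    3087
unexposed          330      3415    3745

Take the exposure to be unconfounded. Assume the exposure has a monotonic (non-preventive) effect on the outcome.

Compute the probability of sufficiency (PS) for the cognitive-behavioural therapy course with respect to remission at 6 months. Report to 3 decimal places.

p₁ = P(outcome | exposed) = 445/3087 = 0.14415
p₀ = P(outcome | unexposed) = 330/3745 = 0.088117
Under exogeneity and monotonicity, PS = (p₁ − p₀)/(1 − p₀).
PS = (0.14415 − 0.088117) / 0.91188 ≈ 0.0615

PS ≈ 0.061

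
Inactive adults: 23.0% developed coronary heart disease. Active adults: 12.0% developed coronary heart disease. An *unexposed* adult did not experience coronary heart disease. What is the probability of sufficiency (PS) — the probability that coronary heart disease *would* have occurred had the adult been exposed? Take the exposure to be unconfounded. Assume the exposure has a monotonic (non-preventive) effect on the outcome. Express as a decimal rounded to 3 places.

p₁ = 0.23, p₀ = 0.12.
Under exogeneity and monotonicity, PS = (p₁ − p₀) / (1 − p₀).
PS = (0.23 − 0.12) / (1 − 0.12) = 0.11 / 0.88 ≈ 0.1250

PS ≈ 0.125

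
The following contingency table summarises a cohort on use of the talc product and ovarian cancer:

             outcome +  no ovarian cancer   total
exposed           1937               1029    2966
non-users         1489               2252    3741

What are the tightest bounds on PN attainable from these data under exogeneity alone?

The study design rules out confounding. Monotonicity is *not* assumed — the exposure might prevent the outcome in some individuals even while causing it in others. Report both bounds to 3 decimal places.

p₁ = P(outcome | exposed) = 1937/2966 = 0.65307
p₀ = P(outcome | unexposed) = 1489/3741 = 0.39802
Under exogeneity alone the bounds on PN are max{0,(p₁−p₀)/p₁} ≤ PN ≤ min{1,(1−p₀)/p₁}.
  lower = (p₁ − p₀)/p₁ = 0.25505 / 0.65307 ≈ 0.3905
  upper = min{1, (1 − p₀)/p₁} = 0.60198 / 0.65307 ≈ 0.9218

0.391 ≤ PN ≤ 0.922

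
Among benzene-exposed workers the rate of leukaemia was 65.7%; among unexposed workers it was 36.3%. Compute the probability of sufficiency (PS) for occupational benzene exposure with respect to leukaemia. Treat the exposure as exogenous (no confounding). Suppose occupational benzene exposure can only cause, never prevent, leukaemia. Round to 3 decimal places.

PS ≈ 0.462

p₁ = 0.657, p₀ = 0.363.
Under exogeneity and monotonicity, PS = (p₁ − p₀) / (1 − p₀).
PS = (0.657 − 0.363) / (1 − 0.363) = 0.294 / 0.637 ≈ 0.4615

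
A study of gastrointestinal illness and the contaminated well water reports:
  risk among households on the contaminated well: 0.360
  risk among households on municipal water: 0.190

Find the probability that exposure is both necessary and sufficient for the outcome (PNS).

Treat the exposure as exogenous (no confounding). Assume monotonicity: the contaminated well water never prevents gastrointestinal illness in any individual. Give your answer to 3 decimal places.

Let p₁ = 0.36, p₀ = 0.19.
Under exogeneity and monotonicity, PNS = p₁ − p₀.
PNS = 0.36 − 0.19 = 0.17

PNS ≈ 0.170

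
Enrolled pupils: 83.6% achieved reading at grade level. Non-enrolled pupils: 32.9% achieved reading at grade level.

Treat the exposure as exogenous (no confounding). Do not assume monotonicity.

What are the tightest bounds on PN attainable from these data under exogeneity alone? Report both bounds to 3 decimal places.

p₁ = 0.836, p₀ = 0.329.
Under exogeneity alone the bounds on PN are max{0,(p₁−p₀)/p₁} ≤ PN ≤ min{1,(1−p₀)/p₁}.
  lower = (p₁ − p₀)/p₁ = 0.507 / 0.836 ≈ 0.6065
  upper = min{1, (1 − p₀)/p₁} = 0.671 / 0.836 ≈ 0.8026

0.606 ≤ PN ≤ 0.803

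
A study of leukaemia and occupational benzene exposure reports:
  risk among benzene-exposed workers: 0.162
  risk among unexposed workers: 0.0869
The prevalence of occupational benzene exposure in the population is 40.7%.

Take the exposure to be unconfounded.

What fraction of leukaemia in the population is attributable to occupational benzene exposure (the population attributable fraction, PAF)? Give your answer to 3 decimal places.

Let p₁ = 0.162, p₀ = 0.0869.
Overall risk P(Y=1) = π·p₁ + (1−π)·p₀ = 0.407×0.162 + 0.593×0.0869 = 0.11747.
Under exogeneity, PAF = [P(Y=1) − p₀] / P(Y=1).
PAF = (0.11747 − 0.0869) / 0.11747 ≈ 0.2602

PAF ≈ 0.260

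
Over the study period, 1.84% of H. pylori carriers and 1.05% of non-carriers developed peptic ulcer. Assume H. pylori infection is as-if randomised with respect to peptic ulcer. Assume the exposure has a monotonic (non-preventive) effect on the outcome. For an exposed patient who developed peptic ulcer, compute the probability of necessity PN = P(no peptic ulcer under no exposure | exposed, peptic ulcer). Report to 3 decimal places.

p₁ = 0.0184, p₀ = 0.0105.
Under exogeneity and monotonicity, PN = (p₁ − p₀) / p₁.
PN = (0.0184 − 0.0105) / 0.0184 = 0.0079 / 0.0184 ≈ 0.4293

PN ≈ 0.429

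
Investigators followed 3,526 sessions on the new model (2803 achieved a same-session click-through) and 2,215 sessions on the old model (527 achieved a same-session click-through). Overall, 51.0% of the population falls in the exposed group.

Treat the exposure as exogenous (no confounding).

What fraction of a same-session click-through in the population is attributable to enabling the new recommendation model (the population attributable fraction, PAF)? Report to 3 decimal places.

p₁ = P(outcome | exposed) = 2803/3526 = 0.79495
p₀ = P(outcome | unexposed) = 527/2215 = 0.23792
Overall risk P(Y=1) = π·p₁ + (1−π)·p₀ = 0.51×0.79495 + 0.49×0.23792 = 0.52201.
Under exogeneity, PAF = [P(Y=1) − p₀] / P(Y=1).
PAF = (0.52201 − 0.23792) / 0.52201 ≈ 0.5442

PAF ≈ 0.544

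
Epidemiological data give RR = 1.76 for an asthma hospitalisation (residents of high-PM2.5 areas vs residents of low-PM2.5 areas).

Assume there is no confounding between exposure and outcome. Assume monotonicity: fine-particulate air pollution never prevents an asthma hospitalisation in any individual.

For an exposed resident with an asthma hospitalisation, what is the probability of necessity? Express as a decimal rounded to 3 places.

Under exogeneity and monotonicity, PN = (RR − 1) / RR = 1 − 1/RR.
PN = (1.76 − 1) / 1.76 = 0.76 / 1.76 ≈ 0.4318

PN ≈ 0.432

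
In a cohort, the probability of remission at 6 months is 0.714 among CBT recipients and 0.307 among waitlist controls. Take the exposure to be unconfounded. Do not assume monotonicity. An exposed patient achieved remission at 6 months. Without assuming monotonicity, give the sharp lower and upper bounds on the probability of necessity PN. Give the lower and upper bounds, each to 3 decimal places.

0.570 ≤ PN ≤ 0.971

Let p₁ = 0.714, p₀ = 0.307.
Under exogeneity alone the bounds on PN are max{0,(p₁−p₀)/p₁} ≤ PN ≤ min{1,(1−p₀)/p₁}.
  lower = (p₁ − p₀)/p₁ = 0.407 / 0.714 ≈ 0.5700
  upper = min{1, (1 − p₀)/p₁} = 0.693 / 0.714 ≈ 0.9706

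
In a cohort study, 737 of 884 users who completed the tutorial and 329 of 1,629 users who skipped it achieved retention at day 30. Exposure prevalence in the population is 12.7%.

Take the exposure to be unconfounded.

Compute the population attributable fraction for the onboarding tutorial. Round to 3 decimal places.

PAF ≈ 0.284

p₁ = P(outcome | exposed) = 737/884 = 0.83371
p₀ = P(outcome | unexposed) = 329/1629 = 0.20196
Overall risk P(Y=1) = π·p₁ + (1−π)·p₀ = 0.127×0.83371 + 0.873×0.20196 = 0.2822.
Under exogeneity, PAF = [P(Y=1) − p₀] / P(Y=1).
PAF = (0.2822 − 0.20196) / 0.2822 ≈ 0.2843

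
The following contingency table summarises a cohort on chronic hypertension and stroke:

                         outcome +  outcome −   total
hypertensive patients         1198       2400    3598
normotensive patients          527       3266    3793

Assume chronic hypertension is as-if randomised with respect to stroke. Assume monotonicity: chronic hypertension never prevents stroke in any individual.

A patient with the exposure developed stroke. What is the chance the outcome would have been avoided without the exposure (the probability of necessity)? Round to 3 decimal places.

p₁ = P(outcome | exposed) = 1198/3598 = 0.33296
p₀ = P(outcome | unexposed) = 527/3793 = 0.13894
Under exogeneity and monotonicity, PN = (p₁ − p₀) / p₁.
PN = (0.33296 − 0.13894) / 0.33296 = 0.19402 / 0.33296 ≈ 0.5827

PN ≈ 0.583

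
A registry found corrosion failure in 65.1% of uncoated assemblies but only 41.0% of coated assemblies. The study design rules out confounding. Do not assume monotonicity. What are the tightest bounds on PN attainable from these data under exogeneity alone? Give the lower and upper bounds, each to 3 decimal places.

p₁ = 0.651, p₀ = 0.41.
Under exogeneity alone the bounds on PN are max{0,(p₁−p₀)/p₁} ≤ PN ≤ min{1,(1−p₀)/p₁}.
  lower = (p₁ − p₀)/p₁ = 0.241 / 0.651 ≈ 0.3702
  upper = min{1, (1 − p₀)/p₁} = 0.59 / 0.651 ≈ 0.9063

0.370 ≤ PN ≤ 0.906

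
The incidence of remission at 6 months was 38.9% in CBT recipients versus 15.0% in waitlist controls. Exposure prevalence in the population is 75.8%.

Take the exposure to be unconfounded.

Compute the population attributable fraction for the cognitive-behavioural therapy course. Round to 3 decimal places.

p₁ = 0.389, p₀ = 0.15.
Overall risk P(Y=1) = π·p₁ + (1−π)·p₀ = 0.758×0.389 + 0.242×0.15 = 0.33116.
Under exogeneity, PAF = [P(Y=1) − p₀] / P(Y=1).
PAF = (0.33116 − 0.15) / 0.33116 ≈ 0.5470

PAF ≈ 0.547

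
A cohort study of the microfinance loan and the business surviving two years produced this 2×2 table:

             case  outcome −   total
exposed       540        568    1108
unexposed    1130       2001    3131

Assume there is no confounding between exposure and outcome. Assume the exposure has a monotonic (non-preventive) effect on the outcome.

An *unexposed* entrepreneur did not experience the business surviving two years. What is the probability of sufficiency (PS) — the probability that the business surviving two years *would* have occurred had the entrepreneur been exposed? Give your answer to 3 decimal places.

p₁ = P(outcome | exposed) = 540/1108 = 0.48736
p₀ = P(outcome | unexposed) = 1130/3131 = 0.36091
Under exogeneity and monotonicity, PS = (p₁ − p₀)/(1 − p₀).
PS = (0.48736 − 0.36091) / 0.63909 ≈ 0.1979

PS ≈ 0.198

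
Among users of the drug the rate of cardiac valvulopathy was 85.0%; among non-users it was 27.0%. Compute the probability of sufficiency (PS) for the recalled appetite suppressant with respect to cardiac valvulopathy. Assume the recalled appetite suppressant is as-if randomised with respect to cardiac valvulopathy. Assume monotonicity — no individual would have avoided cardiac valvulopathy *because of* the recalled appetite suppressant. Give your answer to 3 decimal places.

PS ≈ 0.795

p₁ = 0.85, p₀ = 0.27.
Under exogeneity and monotonicity, PS = (p₁ − p₀) / (1 − p₀).
PS = (0.85 − 0.27) / (1 − 0.27) = 0.58 / 0.73 ≈ 0.7945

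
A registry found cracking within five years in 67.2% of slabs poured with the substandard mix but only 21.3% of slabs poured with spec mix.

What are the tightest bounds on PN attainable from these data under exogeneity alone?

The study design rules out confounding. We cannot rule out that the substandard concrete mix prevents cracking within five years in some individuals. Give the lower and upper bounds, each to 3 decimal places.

p₁ = 0.672, p₀ = 0.213.
Under exogeneity alone the bounds on PN are max{0,(p₁−p₀)/p₁} ≤ PN ≤ min{1,(1−p₀)/p₁}.
  lower = (p₁ − p₀)/p₁ = 0.459 / 0.672 ≈ 0.6830
  upper = min{1, (1 − p₀)/p₁} = 0.787 / 0.672 ≈ 1.1711 → capped at 1

0.683 ≤ PN ≤ 1.000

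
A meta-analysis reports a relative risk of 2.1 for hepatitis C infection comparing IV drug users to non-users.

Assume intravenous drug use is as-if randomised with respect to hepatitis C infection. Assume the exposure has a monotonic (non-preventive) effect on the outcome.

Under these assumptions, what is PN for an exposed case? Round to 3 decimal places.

Under exogeneity and monotonicity, PN = (RR − 1) / RR = 1 − 1/RR.
PN = (2.1 − 1) / 2.1 = 1.1 / 2.1 ≈ 0.5238

PN ≈ 0.524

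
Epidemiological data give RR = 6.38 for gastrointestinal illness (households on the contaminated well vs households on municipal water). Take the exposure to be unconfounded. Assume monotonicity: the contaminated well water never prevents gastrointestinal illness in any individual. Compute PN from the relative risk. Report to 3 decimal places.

Under exogeneity and monotonicity, PN = (RR − 1) / RR = 1 − 1/RR.
PN = (6.38 − 1) / 6.38 = 5.38 / 6.38 ≈ 0.8433

PN ≈ 0.843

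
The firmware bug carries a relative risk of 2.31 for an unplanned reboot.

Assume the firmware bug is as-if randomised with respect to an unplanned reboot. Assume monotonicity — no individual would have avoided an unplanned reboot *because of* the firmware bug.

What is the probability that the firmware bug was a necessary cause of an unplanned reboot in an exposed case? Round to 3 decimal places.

Under exogeneity and monotonicity, PN = (RR − 1) / RR = 1 − 1/RR.
PN = (2.31 − 1) / 2.31 = 1.31 / 2.31 ≈ 0.5671

PN ≈ 0.567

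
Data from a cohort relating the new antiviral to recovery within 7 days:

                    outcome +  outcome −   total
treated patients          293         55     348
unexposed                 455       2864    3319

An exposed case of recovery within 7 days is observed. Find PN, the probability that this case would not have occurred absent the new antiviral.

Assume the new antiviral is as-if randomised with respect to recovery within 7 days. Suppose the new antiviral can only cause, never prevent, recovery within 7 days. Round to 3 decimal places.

PN ≈ 0.837

p₁ = P(outcome | exposed) = 293/348 = 0.84195
p₀ = P(outcome | unexposed) = 455/3319 = 0.13709
Under exogeneity and monotonicity, PN = (p₁ − p₀) / p₁.
PN = (0.84195 − 0.13709) / 0.84195 = 0.70486 / 0.84195 ≈ 0.8372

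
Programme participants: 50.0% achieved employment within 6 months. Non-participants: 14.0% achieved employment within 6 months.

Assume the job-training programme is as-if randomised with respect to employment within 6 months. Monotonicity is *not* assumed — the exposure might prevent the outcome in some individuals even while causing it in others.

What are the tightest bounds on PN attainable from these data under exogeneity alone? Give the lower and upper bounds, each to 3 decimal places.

0.720 ≤ PN ≤ 1.000

p₁ = 0.5, p₀ = 0.14.
Under exogeneity alone the bounds on PN are max{0,(p₁−p₀)/p₁} ≤ PN ≤ min{1,(1−p₀)/p₁}.
  lower = (p₁ − p₀)/p₁ = 0.36 / 0.5 ≈ 0.7200
  upper = min{1, (1 − p₀)/p₁} = 0.86 / 0.5 ≈ 1.7200 → capped at 1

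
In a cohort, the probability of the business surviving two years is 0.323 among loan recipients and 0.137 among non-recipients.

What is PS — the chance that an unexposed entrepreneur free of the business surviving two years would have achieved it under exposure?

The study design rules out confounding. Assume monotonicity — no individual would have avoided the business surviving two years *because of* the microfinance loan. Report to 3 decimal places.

Let p₁ = 0.323, p₀ = 0.137.
Under exogeneity and monotonicity, PS = (p₁ − p₀) / (1 − p₀).
PS = (0.323 − 0.137) / (1 − 0.137) = 0.186 / 0.863 ≈ 0.2155

PS ≈ 0.216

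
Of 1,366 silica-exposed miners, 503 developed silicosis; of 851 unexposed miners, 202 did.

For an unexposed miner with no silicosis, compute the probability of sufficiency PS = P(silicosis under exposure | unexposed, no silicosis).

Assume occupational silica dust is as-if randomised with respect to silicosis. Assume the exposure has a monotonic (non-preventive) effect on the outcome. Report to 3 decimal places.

p₁ = P(outcome | exposed) = 503/1366 = 0.36823
p₀ = P(outcome | unexposed) = 202/851 = 0.23737
Under exogeneity and monotonicity, PS = (p₁ − p₀) / (1 − p₀).
PS = (0.36823 − 0.23737) / (1 − 0.23737) = 0.13086 / 0.76263 ≈ 0.1716

PS ≈ 0.172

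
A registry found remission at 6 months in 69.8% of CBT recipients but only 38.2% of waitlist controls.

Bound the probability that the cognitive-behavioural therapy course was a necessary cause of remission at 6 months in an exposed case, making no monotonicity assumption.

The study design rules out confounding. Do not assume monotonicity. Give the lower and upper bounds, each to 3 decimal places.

p₁ = 0.698, p₀ = 0.382.
Under exogeneity alone the bounds on PN are max{0,(p₁−p₀)/p₁} ≤ PN ≤ min{1,(1−p₀)/p₁}.
  lower = (p₁ − p₀)/p₁ = 0.316 / 0.698 ≈ 0.4527
  upper = min{1, (1 − p₀)/p₁} = 0.618 / 0.698 ≈ 0.8854

0.453 ≤ PN ≤ 0.885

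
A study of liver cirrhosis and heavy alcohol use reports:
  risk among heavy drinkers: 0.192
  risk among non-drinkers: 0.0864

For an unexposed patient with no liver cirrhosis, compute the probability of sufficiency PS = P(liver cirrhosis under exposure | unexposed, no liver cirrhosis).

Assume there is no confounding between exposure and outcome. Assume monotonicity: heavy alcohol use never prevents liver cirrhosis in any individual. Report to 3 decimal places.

PS ≈ 0.116

Let p₁ = 0.192, p₀ = 0.0864.
Under exogeneity and monotonicity, PS = (p₁ − p₀) / (1 − p₀).
PS = (0.192 − 0.0864) / (1 − 0.0864) = 0.1056 / 0.9136 ≈ 0.1156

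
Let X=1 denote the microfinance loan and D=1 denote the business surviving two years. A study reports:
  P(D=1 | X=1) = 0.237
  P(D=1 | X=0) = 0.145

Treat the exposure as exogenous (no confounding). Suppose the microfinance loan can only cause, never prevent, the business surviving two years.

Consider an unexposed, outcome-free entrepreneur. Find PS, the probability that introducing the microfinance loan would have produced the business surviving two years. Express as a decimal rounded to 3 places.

Let p₁ = 0.237, p₀ = 0.145.
Under exogeneity and monotonicity, PS = (p₁ − p₀) / (1 − p₀).
PS = (0.237 − 0.145) / (1 − 0.145) = 0.092 / 0.855 ≈ 0.1076

PS ≈ 0.108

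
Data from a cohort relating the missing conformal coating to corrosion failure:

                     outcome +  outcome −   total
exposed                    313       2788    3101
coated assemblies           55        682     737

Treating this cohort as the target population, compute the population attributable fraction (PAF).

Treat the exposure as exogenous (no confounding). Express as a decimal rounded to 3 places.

p₁ = P(outcome | exposed) = 313/3101 = 0.10094
p₀ = P(outcome | unexposed) = 55/737 = 0.074627
Exposure prevalence π = 3101/3838 = 0.80797; overall risk P(Y=1) = 0.095883.
Under exogeneity, PAF = [P(Y=1) − p₀]/P(Y=1).
PAF = (0.095883 − 0.074627) / 0.095883 ≈ 0.2217

PAF ≈ 0.222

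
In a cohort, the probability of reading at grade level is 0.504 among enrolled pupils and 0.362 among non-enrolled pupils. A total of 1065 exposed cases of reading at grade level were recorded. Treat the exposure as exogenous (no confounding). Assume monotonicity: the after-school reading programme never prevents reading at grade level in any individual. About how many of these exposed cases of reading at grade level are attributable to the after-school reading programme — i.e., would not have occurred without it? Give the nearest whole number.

Let p₁ = 0.504, p₀ = 0.362.
PN = (p₁ − p₀)/p₁ = (0.504 − 0.362) / 0.504 ≈ 0.28175.
Attributable cases ≈ PN × (exposed cases) = 0.28175 × 1065 ≈ 300.06.

about 300 cases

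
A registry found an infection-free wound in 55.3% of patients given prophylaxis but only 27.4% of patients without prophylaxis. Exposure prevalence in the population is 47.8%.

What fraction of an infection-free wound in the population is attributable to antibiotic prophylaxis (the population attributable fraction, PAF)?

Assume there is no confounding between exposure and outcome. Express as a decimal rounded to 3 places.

PAF ≈ 0.327

p₁ = 0.553, p₀ = 0.274.
Overall risk P(Y=1) = π·p₁ + (1−π)·p₀ = 0.478×0.553 + 0.522×0.274 = 0.40736.
Under exogeneity, PAF = [P(Y=1) − p₀] / P(Y=1).
PAF = (0.40736 − 0.274) / 0.40736 ≈ 0.3274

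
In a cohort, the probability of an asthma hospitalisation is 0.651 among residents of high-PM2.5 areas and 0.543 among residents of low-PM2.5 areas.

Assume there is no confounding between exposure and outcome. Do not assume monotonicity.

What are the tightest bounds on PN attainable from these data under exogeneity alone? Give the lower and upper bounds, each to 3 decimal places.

Let p₁ = 0.651, p₀ = 0.543.
Under exogeneity alone the bounds on PN are max{0,(p₁−p₀)/p₁} ≤ PN ≤ min{1,(1−p₀)/p₁}.
  lower = (p₁ − p₀)/p₁ = 0.108 / 0.651 ≈ 0.1659
  upper = min{1, (1 − p₀)/p₁} = 0.457 / 0.651 ≈ 0.7020

0.166 ≤ PN ≤ 0.702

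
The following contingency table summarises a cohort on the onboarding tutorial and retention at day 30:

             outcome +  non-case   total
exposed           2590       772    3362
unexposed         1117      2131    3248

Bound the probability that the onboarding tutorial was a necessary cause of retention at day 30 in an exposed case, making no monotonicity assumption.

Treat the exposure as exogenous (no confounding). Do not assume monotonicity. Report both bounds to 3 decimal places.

0.554 ≤ PN ≤ 0.852

p₁ = P(outcome | exposed) = 2590/3362 = 0.77037
p₀ = P(outcome | unexposed) = 1117/3248 = 0.3439
Under exogeneity alone the bounds on PN are max{0,(p₁−p₀)/p₁} ≤ PN ≤ min{1,(1−p₀)/p₁}.
  lower = (p₁ − p₀)/p₁ = 0.42647 / 0.77037 ≈ 0.5536
  upper = min{1, (1 − p₀)/p₁} = 0.6561 / 0.77037 ≈ 0.8517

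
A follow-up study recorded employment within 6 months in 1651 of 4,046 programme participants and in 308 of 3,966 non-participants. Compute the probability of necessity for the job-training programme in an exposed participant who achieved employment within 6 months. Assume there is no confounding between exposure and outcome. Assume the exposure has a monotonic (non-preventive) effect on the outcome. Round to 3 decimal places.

PN ≈ 0.810

p₁ = P(outcome | exposed) = 1651/4046 = 0.40806
p₀ = P(outcome | unexposed) = 308/3966 = 0.07766
Under exogeneity and monotonicity, PN = (p₁ − p₀) / p₁.
PN = (0.40806 − 0.07766) / 0.40806 = 0.3304 / 0.40806 ≈ 0.8097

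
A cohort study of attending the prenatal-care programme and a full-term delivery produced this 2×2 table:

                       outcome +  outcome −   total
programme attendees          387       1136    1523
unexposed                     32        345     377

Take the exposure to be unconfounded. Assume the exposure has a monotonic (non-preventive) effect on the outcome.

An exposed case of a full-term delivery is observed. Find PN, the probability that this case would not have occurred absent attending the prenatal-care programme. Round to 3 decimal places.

PN ≈ 0.666

p₁ = P(outcome | exposed) = 387/1523 = 0.2541
p₀ = P(outcome | unexposed) = 32/377 = 0.084881
Under exogeneity and monotonicity, PN = (p₁ − p₀)/p₁.
PN = (0.2541 − 0.084881) / 0.2541 ≈ 0.6660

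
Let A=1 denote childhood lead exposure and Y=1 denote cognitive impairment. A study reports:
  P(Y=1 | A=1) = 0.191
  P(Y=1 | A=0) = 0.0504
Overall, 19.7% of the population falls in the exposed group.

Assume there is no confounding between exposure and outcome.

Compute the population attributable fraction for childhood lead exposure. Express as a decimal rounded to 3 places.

PAF ≈ 0.355

Let p₁ = 0.191, p₀ = 0.0504.
Overall risk P(Y=1) = π·p₁ + (1−π)·p₀ = 0.197×0.191 + 0.803×0.0504 = 0.078098.
Under exogeneity, PAF = [P(Y=1) − p₀] / P(Y=1).
PAF = (0.078098 − 0.0504) / 0.078098 ≈ 0.3547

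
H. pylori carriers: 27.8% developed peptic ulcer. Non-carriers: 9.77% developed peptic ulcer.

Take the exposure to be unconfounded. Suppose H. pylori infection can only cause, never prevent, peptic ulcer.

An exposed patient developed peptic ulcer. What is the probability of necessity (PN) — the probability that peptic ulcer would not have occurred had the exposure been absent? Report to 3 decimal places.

p₁ = 0.278, p₀ = 0.0977.
Under exogeneity and monotonicity, PN = (p₁ − p₀) / p₁.
PN = (0.278 − 0.0977) / 0.278 = 0.1803 / 0.278 ≈ 0.6486

PN ≈ 0.649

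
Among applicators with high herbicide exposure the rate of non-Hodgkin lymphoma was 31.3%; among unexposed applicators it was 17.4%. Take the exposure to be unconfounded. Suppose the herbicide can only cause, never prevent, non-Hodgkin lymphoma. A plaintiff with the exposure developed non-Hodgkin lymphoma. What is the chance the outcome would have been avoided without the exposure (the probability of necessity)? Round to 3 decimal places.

PN ≈ 0.444

p₁ = 0.313, p₀ = 0.174.
Under exogeneity and monotonicity, PN = (p₁ − p₀) / p₁.
PN = (0.313 − 0.174) / 0.313 = 0.139 / 0.313 ≈ 0.4441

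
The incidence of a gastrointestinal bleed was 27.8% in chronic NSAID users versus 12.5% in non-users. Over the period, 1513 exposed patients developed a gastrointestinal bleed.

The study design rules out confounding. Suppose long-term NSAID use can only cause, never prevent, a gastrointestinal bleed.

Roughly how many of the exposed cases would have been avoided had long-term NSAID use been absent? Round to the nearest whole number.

p₁ = 0.278, p₀ = 0.125.
PN = (p₁ − p₀)/p₁ = (0.278 − 0.125) / 0.278 ≈ 0.55036.
Attributable cases ≈ PN × (exposed cases) = 0.55036 × 1513 ≈ 832.69.

about 833 cases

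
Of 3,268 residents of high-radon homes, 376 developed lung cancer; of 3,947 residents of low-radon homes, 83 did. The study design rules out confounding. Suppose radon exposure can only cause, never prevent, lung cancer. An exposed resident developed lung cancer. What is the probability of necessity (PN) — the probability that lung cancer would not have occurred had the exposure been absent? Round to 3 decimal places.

PN ≈ 0.817

p₁ = P(outcome | exposed) = 376/3268 = 0.11506
p₀ = P(outcome | unexposed) = 83/3947 = 0.021029
Under exogeneity and monotonicity, PN = (p₁ − p₀) / p₁.
PN = (0.11506 − 0.021029) / 0.11506 = 0.094026 / 0.11506 ≈ 0.8172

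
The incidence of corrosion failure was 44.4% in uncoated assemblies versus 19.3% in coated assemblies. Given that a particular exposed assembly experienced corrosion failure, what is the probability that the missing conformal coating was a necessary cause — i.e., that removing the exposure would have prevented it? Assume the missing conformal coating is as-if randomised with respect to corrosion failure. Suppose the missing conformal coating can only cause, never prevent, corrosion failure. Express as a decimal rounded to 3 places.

p₁ = 0.444, p₀ = 0.193.
Under exogeneity and monotonicity, PN = (p₁ − p₀) / p₁.
PN = (0.444 − 0.193) / 0.444 = 0.251 / 0.444 ≈ 0.5653

PN ≈ 0.565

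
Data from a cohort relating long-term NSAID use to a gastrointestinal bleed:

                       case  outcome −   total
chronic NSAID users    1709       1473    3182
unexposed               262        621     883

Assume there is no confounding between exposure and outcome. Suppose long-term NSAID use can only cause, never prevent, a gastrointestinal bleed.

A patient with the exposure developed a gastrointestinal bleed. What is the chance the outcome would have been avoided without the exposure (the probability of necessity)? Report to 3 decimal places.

PN ≈ 0.448

p₁ = P(outcome | exposed) = 1709/3182 = 0.53708
p₀ = P(outcome | unexposed) = 262/883 = 0.29672
Under exogeneity and monotonicity, PN = (p₁ − p₀)/p₁.
PN = (0.53708 − 0.29672) / 0.53708 ≈ 0.4475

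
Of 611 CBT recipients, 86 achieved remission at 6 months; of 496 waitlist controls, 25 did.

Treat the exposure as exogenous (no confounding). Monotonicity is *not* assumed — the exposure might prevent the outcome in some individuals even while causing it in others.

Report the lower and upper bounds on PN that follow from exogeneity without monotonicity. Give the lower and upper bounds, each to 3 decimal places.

p₁ = P(outcome | exposed) = 86/611 = 0.14075
p₀ = P(outcome | unexposed) = 25/496 = 0.050403
Under exogeneity alone the bounds on PN are max{0,(p₁−p₀)/p₁} ≤ PN ≤ min{1,(1−p₀)/p₁}.
  lower = (p₁ − p₀)/p₁ = 0.09035 / 0.14075 ≈ 0.6419
  upper = min{1, (1 − p₀)/p₁} = 0.9496 / 0.14075 ≈ 6.7466 → capped at 1

0.642 ≤ PN ≤ 1.000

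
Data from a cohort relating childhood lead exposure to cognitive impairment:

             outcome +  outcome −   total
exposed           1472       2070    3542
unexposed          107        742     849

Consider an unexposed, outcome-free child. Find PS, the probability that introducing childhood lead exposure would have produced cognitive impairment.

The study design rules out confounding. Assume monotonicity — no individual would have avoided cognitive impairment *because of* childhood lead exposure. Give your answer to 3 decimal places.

p₁ = P(outcome | exposed) = 1472/3542 = 0.41558
p₀ = P(outcome | unexposed) = 107/849 = 0.12603
Under exogeneity and monotonicity, PS = (p₁ − p₀)/(1 − p₀).
PS = (0.41558 − 0.12603) / 0.87397 ≈ 0.3313

PS ≈ 0.331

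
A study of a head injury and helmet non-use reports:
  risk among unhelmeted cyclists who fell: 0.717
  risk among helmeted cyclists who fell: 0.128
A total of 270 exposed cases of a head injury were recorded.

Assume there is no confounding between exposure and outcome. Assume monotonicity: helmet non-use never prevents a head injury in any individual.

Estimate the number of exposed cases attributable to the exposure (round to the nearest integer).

Let p₁ = 0.717, p₀ = 0.128.
PN = (p₁ − p₀)/p₁ = (0.717 − 0.128) / 0.717 ≈ 0.82148.
Attributable cases ≈ PN × (exposed cases) = 0.82148 × 270 ≈ 221.80.

about 222 cases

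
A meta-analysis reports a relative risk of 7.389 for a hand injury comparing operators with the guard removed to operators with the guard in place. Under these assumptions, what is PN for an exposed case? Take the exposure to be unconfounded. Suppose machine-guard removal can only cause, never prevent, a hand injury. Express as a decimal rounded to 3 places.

PN ≈ 0.865

Under exogeneity and monotonicity, PN = (RR − 1) / RR = 1 − 1/RR.
PN = (7.389 − 1) / 7.389 = 6.389 / 7.389 ≈ 0.8647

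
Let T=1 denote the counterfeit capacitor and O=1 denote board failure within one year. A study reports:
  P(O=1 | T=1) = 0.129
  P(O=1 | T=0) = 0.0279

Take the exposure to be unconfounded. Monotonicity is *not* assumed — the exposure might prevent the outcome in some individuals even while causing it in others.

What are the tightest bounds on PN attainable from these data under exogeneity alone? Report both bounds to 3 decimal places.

Let p₁ = 0.129, p₀ = 0.0279.
Under exogeneity alone the bounds on PN are max{0,(p₁−p₀)/p₁} ≤ PN ≤ min{1,(1−p₀)/p₁}.
  lower = (p₁ − p₀)/p₁ = 0.1011 / 0.129 ≈ 0.7837
  upper = min{1, (1 − p₀)/p₁} = 0.9721 / 0.129 ≈ 7.5357 → capped at 1

0.784 ≤ PN ≤ 1.000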